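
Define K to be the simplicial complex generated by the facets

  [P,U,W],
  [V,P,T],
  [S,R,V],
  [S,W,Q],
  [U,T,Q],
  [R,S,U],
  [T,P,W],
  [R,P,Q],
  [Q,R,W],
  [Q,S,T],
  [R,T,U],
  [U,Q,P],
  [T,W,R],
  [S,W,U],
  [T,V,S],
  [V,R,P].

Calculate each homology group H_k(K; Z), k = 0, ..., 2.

K has 8 vertices, 24 edges, 16 triangles.
rank ∂_0 = 0, rank ∂_1 = 7 ⇒ b_0 = 8 − 0 − 7 = 1; all invariant factors of ∂_1 are 1 so no torsion. So H_0 = Z.
rank ∂_1 = 7, rank ∂_2 = 15 ⇒ b_1 = 24 − 7 − 15 = 2; all invariant factors of ∂_2 are 1 so no torsion. So H_1 = Z^2.
rank ∂_2 = 15, rank ∂_3 = 0 ⇒ b_2 = 16 − 15 − 0 = 1. So H_2 = Z.

H_0 ≅ Z,  H_1 ≅ Z^2,  H_2 ≅ Z.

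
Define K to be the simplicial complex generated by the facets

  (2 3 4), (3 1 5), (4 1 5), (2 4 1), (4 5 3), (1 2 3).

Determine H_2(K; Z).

Take the total order 1 < 2 < 3 < 4 < 5 on the vertex set. Then K (dimension 2) consists of the simplices:

  0-simplices (5): [1], [2], [3], [4], [5]
  1-simplices (9): [1,2], [1,3], [1,4], [1,5], [2,3], [2,4], [3,4], [3,5], [4,5]
  2-simplices (6): [1,2,3], [1,2,4], [1,3,5], [1,4,5], [2,3,4], [3,4,5]

so the chain groups are C_0 ≅ Z^5, C_1 ≅ Z^9, C_2 ≅ Z^6.

The boundary map ∂_1: C_1 → C_0 maps an edge to its endpoints' difference, ∂[p,q] = q − p. For instance
  ∂[4,5] = [5] − [4].
As a 5×9 matrix over Z this has rank 4, with invariant factors (1,1,1,1).

The boundary map ∂_2: C_2 → C_1 maps a triangle to the signed sum of its edges. For instance
  ∂[1,3,5] = [3,5] − [1,5] + [1,3],
  ∂[1,2,3] = [2,3] − [1,3] + [1,2].
As a 9×6 matrix over Z this has rank 5, with invariant factors (1,1,1,1,1).

Now H_k = ker ∂_k / im ∂_{k+1}, so:

  H_2: rank ker ∂_2 − rank ∂_3 = (6 − 5) − 0 = 1, and there is no ∂_3, so H_2 ≅ Z.

(K is a triangulation of the 2-sphere S^2.)

H_2 ≅ Z.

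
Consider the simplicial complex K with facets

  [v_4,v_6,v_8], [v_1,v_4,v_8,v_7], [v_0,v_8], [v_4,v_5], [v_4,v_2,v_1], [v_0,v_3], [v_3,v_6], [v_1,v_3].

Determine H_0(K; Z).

H_0 = Z.

Fix the vertex order v_0 < v_1 < v_2 < v_3 < v_4 < v_5 < v_6 < v_7 < v_8 and write every simplex with vertices in increasing order. Then dim K = 3 and the simplices of K are:

  0-simplices (9): [v_0], [v_1], [v_2], [v_3], [v_4], [v_5], [v_6], [v_7], [v_8]
  1-simplices (15): (15 of them)
  2-simplices (6): [v_1,v_2,v_4], [v_1,v_4,v_7], [v_1,v_4,v_8], [v_1,v_7,v_8], [v_4,v_6,v_8], [v_4,v_7,v_8]
  3-simplices (1): [v_1,v_4,v_7,v_8]

giving chain groups C_0 ≅ Z^9, C_1 ≅ Z^15, C_2 ≅ Z^6, C_3 ≅ Z^1.

∂_1: C_1 → C_0 sends each edge [p,q] (with p < q) to q − p.
The 9×15 boundary matrix has rank 8 and Smith normal form diag(1,1,1,1,1,1,1,1).

The boundary map ∂_2: C_2 → C_1 sends each 2-simplex [p,q,r] to [q,r] − [p,r] + [p,q]. For instance
  ∂[v_4,v_7,v_8] = [v_7,v_8] − [v_4,v_8] + [v_4,v_7],
  ∂[v_1,v_7,v_8] = [v_7,v_8] − [v_1,v_8] + [v_1,v_7].
The resulting 15×6 matrix has rank 5, and its Smith normal form has invariant factors (1,1,1,1,1).

∂_3: C_3 → C_2 sends each 3-simplex σ to the alternating sum Σ_i (−1)^i (σ with its i-th vertex removed). For instance
  ∂[v_1,v_4,v_7,v_8] = [v_4,v_7,v_8] − [v_1,v_7,v_8] + [v_1,v_4,v_8] − [v_1,v_4,v_7].
The resulting 6×1 matrix has rank 1, and its Smith normal form has invariant factors (1).

From H_k ≅ ker(∂_k) / im(∂_{k+1}) we obtain:

  H_0: rank C_0 − rank ∂_1 = 9 − 8 = 1, and the invariant factors of ∂_1 are all 1, so H_0 ≅ Z.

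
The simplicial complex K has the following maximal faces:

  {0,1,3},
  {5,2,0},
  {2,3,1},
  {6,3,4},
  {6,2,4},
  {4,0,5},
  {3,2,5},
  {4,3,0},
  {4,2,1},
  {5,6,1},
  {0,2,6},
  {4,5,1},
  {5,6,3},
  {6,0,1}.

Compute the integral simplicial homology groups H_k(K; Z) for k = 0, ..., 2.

Order the vertices as 0 < 1 < 2 < 3 < 4 < 5 < 6. Listing each simplex with vertices in this order, K has dimension 2 with simplices:

  0-simplices (7): [0], [1], [2], [3], [4], [5], [6]
  1-simplices (21): [0,1], [0,2], [0,3], [0,4], [0,5], [0,6], [1,2], [1,3], [1,4], [1,5], [1,6], [2,3], [2,4], [2,5], [2,6], [3,4], [3,5], [3,6], [4,5], [4,6], [5,6]
  2-simplices (14): [0,1,3], [0,1,6], [0,2,5], [0,2,6], [0,3,4], [0,4,5], [1,2,3], [1,2,4], [1,4,5], [1,5,6], [2,3,5], [2,4,6], [3,4,6], [3,5,6]

giving chain groups C_0 ≅ Z^7, C_1 ≅ Z^21, C_2 ≅ Z^14.

The boundary map ∂_1: C_1 → C_0 maps an edge to its endpoints' difference, ∂[p,q] = q − p. For instance
  ∂[1,2] = [2] − [1].
The resulting 7×21 matrix has rank 6, and its Smith normal form has invariant factors (1,1,1,1,1,1).

The boundary map ∂_2: C_2 → C_1 maps a triangle to the signed sum of its edges. For instance
  ∂[2,4,6] = [4,6] − [2,6] + [2,4],
  ∂[0,1,3] = [1,3] − [0,3] + [0,1].
The 21×14 boundary matrix has rank 13 and Smith normal form diag(1,1,1,1,1,1,1,1,1,1,1,1,1).

Reading off H_k = ker ∂_k / im ∂_{k+1}:

  H_0: rank C_0 − rank ∂_1 = 7 − 6 = 1, and the invariant factors of ∂_1 are all 1, so H_0 = Z.
  H_1: rank ker ∂_1 − rank ∂_2 = (21 − 6) − 13 = 2, and the invariant factors of ∂_2 are all 1, so H_1 = Z^2.
  H_2: rank ker ∂_2 − rank ∂_3 = (14 − 13) − 0 = 1, and there is no ∂_3, so H_2 = Z.

H_0 ≅ Z,  H_1 ≅ Z^2,  H_2 ≅ Z.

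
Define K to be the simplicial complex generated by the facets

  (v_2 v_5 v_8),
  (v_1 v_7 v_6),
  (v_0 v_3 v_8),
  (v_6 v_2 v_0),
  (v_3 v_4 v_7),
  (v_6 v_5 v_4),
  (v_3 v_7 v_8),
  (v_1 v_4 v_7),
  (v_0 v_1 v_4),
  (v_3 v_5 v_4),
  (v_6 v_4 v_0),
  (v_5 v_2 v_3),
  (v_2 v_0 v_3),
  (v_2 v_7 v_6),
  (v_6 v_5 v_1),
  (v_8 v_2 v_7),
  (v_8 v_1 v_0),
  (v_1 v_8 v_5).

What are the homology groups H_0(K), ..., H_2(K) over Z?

Order the vertices as v_0 < v_1 < v_2 < v_3 < v_4 < v_5 < v_6 < v_7 < v_8. Listing each simplex with vertices in this order, K has dimension 2 with simplices:

  0-simplices (9): [v_0], [v_1], [v_2], [v_3], [v_4], [v_5], [v_6], [v_7], [v_8]
  1-simplices (27): (27 of them)
  2-simplices (18): (18 of them)

so the chain groups are C_0 ≅ Z^9, C_1 ≅ Z^27, C_2 ≅ Z^18.

∂_1: C_1 → C_0 sends each edge [p,q] (with p < q) to q − p. For instance
  ∂[v_5,v_6] = [v_6] − [v_5].
This gives a 9×27 integer matrix of rank 8; reducing to Smith normal form yields diagonal entries (1,1,1,1,1,1,1,1).

Boundary ∂_2: C_2 → C_1 maps a triangle to the signed sum of its edges. For instance
  ∂[v_0,v_2,v_6] = [v_2,v_6] − [v_0,v_6] + [v_0,v_2],
  ∂[v_1,v_6,v_7] = [v_6,v_7] − [v_1,v_7] + [v_1,v_6].
This gives a 27×18 integer matrix of rank 18; reducing to Smith normal form yields diagonal entries (1,1,1,1,1,1,1,1,1,1,1,1,1,1,1,1,1,2).

Computing H_k = (kernel of ∂_k) / (image of ∂_{k+1}):

  H_0: rank C_0 − rank ∂_1 = 9 − 8 = 1, and the invariant factors of ∂_1 are all 1, so H_0 = Z.
  H_1: rank ker ∂_1 − rank ∂_2 = (27 − 8) − 18 = 1, and ∂_2 has invariant factor 2 > 1, so H_1 = Z ⊕ Z/2.
  H_2: rank ker ∂_2 − rank ∂_3 = (18 − 18) − 0 = 0, and there is no ∂_3, so H_2 = 0.

(K is a triangulation of the Klein bottle.)

H_0 = Z,  H_1 = Z ⊕ Z/2,  H_2 = 0.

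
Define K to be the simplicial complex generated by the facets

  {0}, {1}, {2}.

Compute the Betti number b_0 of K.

b_0 = 3.

Fix the vertex order 0 < 1 < 2 and write every simplex with vertices in increasing order. Then dim K = 0 and the simplices of K are:

  0-simplices (3): [0], [1], [2]

Hence C_0 ≅ Z^3.

Computing H_k = (kernel of ∂_k) / (image of ∂_{k+1}):

  H_0: rank C_0 − rank ∂_1 = 3 − 0 = 3, and there is no ∂_1, so H_0 ≅ Z^3.

Hence the Betti numbers are b_0 = 3.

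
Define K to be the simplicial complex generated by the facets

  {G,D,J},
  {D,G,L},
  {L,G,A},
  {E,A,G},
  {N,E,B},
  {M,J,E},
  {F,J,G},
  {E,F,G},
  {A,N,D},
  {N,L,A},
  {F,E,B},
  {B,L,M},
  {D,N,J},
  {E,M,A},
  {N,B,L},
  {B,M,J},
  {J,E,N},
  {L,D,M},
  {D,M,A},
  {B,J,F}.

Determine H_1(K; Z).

K has 10 vertices, 30 edges, 20 triangles.
rank ∂_1 = 9, rank ∂_2 = 20 ⇒ b_1 = 30 − 9 − 20 = 1; ∂_2 has invariant factor(s) [2] giving torsion. So H_1 = Z × Z/2.

H_1 ≅ Z × Z/2.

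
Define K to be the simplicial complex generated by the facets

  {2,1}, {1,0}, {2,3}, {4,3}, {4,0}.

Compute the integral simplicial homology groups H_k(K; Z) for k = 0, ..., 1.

H_0 ≅ Z,  H_1 ≅ Z.

Order the vertices as 0 < 1 < 2 < 3 < 4. Listing each simplex with vertices in this order, K has dimension 1 with simplices:

  0-simplices (5): [0], [1], [2], [3], [4]
  1-simplices (5): [0,1], [0,4], [1,2], [2,3], [3,4]

giving chain groups C_0 ≅ Z^5, C_1 ≅ Z^5.

The boundary map ∂_1: C_1 → C_0 sends each edge [p,q] (with p < q) to q − p.
The 5×5 boundary matrix has rank 4 and Smith normal form diag(1,1,1,1).

From H_k ≅ ker(∂_k) / im(∂_{k+1}) we obtain:

  H_0: rank C_0 − rank ∂_1 = 5 − 4 = 1, and the invariant factors of ∂_1 are all 1, so H_0 = Z.
  H_1: rank ker ∂_1 − rank ∂_2 = (5 − 4) − 0 = 1, and there is no ∂_2, so H_1 = Z.

(K is a triangulation of the circle S^1.)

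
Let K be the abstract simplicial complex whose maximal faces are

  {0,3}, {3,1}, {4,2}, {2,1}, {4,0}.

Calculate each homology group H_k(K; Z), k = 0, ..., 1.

H_0 ≅ Z,  H_1 ≅ Z.

We work with the vertex ordering 0 < 1 < 2 < 3 < 4. The simplices of K, each written with vertices in increasing order, are:

  0-simplices (5): [0], [1], [2], [3], [4]
  1-simplices (5): [0,3], [0,4], [1,2], [1,3], [2,4]

so the chain groups are C_0 ≅ Z^5, C_1 ≅ Z^5.

∂_1: C_1 → C_0 is given by ∂[p,q] = [q] − [p]. For instance
  ∂[1,3] = [3] − [1].
The resulting 5×5 matrix has rank 4, and its Smith normal form has invariant factors (1,1,1,1).

Reading off H_k = ker ∂_k / im ∂_{k+1}:

  H_0: rank C_0 − rank ∂_1 = 5 − 4 = 1, and the invariant factors of ∂_1 are all 1, so H_0 ≅ Z.
  H_1: rank ker ∂_1 − rank ∂_2 = (5 − 4) − 0 = 1, and there is no ∂_2, so H_1 ≅ Z.

As a check, the Euler characteristic is 5 − 5 = 0, which agrees with 1 − 1 = 0.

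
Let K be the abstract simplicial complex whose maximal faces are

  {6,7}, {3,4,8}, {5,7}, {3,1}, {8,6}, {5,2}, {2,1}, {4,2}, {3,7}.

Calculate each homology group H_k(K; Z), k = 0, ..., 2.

We work with the vertex ordering 1 < 2 < 3 < 4 < 5 < 6 < 7 < 8. The simplices of K, each written with vertices in increasing order, are:

  0-simplices (8): [1], [2], [3], [4], [5], [6], [7], [8]
  1-simplices (11): [1,2], [1,3], [2,4], [2,5], [3,4], [3,7], [3,8], [4,8], [5,7], [6,7], [6,8]
  2-simplices (1): [3,4,8]

so the chain groups are C_0 ≅ Z^8, C_1 ≅ Z^11, C_2 ≅ Z^1.

The boundary map ∂_1: C_1 → C_0 maps an edge to its endpoints' difference, ∂[p,q] = q − p.
The 8×11 boundary matrix has rank 7 and Smith normal form diag(1,1,1,1,1,1,1).

Boundary ∂_2: C_2 → C_1 maps a triangle to the signed sum of its edges. For instance
  ∂[3,4,8] = [4,8] − [3,8] + [3,4].
This gives a 11×1 integer matrix of rank 1; reducing to Smith normal form yields diagonal entries (1).

From H_k ≅ ker(∂_k) / im(∂_{k+1}) we obtain:

  H_0: rank C_0 − rank ∂_1 = 8 − 7 = 1, and the invariant factors of ∂_1 are all 1, so H_0 ≅ Z.
  H_1: rank ker ∂_1 − rank ∂_2 = (11 − 7) − 1 = 3, and the invariant factors of ∂_2 are all 1, so H_1 ≅ Z^3.
  H_2: rank ker ∂_2 − rank ∂_3 = (1 − 1) − 0 = 0, and there is no ∂_3, so H_2 ≅ 0.

As a check, the Euler characteristic is 8 − 11 + 1 = -2, which agrees with 1 − 3 + 0 = -2.

H_0 ≅ Z,  H_1 ≅ Z^3,  H_2 = 0.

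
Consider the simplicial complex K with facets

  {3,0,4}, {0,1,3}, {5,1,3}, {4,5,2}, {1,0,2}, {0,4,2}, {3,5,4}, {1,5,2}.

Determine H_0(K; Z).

H_0 = Z.

K has 6 vertices, 12 edges, 8 triangles.
rank ∂_0 = 0, rank ∂_1 = 5 ⇒ b_0 = 6 − 0 − 5 = 1; all invariant factors of ∂_1 are 1 so no torsion. So H_0 = Z.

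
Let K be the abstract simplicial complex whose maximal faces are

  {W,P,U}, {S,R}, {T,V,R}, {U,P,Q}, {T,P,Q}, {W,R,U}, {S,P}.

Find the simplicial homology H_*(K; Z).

Fix the vertex order P < Q < R < S < T < U < V < W and write every simplex with vertices in increasing order. Then dim K = 2 and the simplices of K are:

  0-simplices (8): P, Q, R, S, T, U, V, W
  1-simplices (14): PQ, PS, PT, PU, PW, QT, QU, RS, RT, RU, RV, RW, TV, UW
  2-simplices (5): PQT, PQU, PUW, RTV, RUW

Hence C_0 ≅ Z^8, C_1 ≅ Z^14, C_2 ≅ Z^5.

∂_1: C_1 → C_0 is given by ∂[p,q] = [q] − [p].
The resulting 8×14 matrix has rank 7, and its Smith normal form has invariant factors (1,1,1,1,1,1,1).

The boundary map ∂_2: C_2 → C_1 sends each 2-simplex [p,q,r] to [q,r] − [p,r] + [p,q]. For instance
  ∂PUW = UW − PW + PU,
  ∂RUW = UW − RW + RU.
As a 14×5 matrix over Z this has rank 5, with invariant factors (1,1,1,1,1).

Now H_k = ker ∂_k / im ∂_{k+1}, so:

  H_0: rank C_0 − rank ∂_1 = 8 − 7 = 1, and the invariant factors of ∂_1 are all 1, so H_0 = Z.
  H_1: rank ker ∂_1 − rank ∂_2 = (14 − 7) − 5 = 2, and the invariant factors of ∂_2 are all 1, so H_1 = Z^2.
  H_2: rank ker ∂_2 − rank ∂_3 = (5 − 5) − 0 = 0, and there is no ∂_3, so H_2 = 0.

H_0 = Z,  H_1 = Z^2,  H_2 = 0.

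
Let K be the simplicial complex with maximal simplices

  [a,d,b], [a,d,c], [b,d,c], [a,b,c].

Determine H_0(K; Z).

H_0 = Z.

Take the total order a < b < c < d on the vertex set. Then K (dimension 2) consists of the simplices:

  0-simplices (4): a, b, c, d
  1-simplices (6): ab, ac, ad, bc, bd, cd
  2-simplices (4): abc, abd, acd, bcd

giving chain groups C_0 ≅ Z^4, C_1 ≅ Z^6, C_2 ≅ Z^4.

The boundary map ∂_1: C_1 → C_0 sends each edge [p,q] (with p < q) to q − p. For instance
  ∂cd = d − c.
The 4×6 boundary matrix has rank 3 and Smith normal form diag(1,1,1).

Boundary ∂_2: C_2 → C_1 sends each 2-simplex [p,q,r] to [q,r] − [p,r] + [p,q]. For instance
  ∂abd = bd − ad + ab,
  ∂abc = bc − ac + ab.
The resulting 6×4 matrix has rank 3, and its Smith normal form has invariant factors (1,1,1).

From H_k ≅ ker(∂_k) / im(∂_{k+1}) we obtain:

  H_0: rank C_0 − rank ∂_1 = 4 − 3 = 1, and the invariant factors of ∂_1 are all 1, so H_0 = Z.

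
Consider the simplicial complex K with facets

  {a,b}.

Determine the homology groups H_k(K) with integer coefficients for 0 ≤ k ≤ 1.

H_0 ≅ Z,  H_1 = 0.

Take the total order a < b on the vertex set. Then K (dimension 1) consists of the simplices:

  0-simplices (2): a, b
  1-simplices (1): ab

Hence C_0 ≅ Z^2, C_1 ≅ Z^1.

∂_1: C_1 → C_0 is given by ∂[p,q] = [q] − [p]. For instance
  ∂ab = b − a.
This gives a 2×1 integer matrix of rank 1; reducing to Smith normal form yields diagonal entries (1).

From H_k ≅ ker(∂_k) / im(∂_{k+1}) we obtain:

  H_0: rank C_0 − rank ∂_1 = 2 − 1 = 1, and the invariant factors of ∂_1 are all 1, so H_0 = Z.
  H_1: rank ker ∂_1 − rank ∂_2 = (1 − 1) − 0 = 0, and there is no ∂_2, so H_1 = 0.

(K is a triangulation of the 1-simplex.)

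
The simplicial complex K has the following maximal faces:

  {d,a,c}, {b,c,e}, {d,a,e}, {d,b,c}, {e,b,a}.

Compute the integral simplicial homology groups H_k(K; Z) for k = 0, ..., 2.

H_0 = Z,  H_1 = Z,  H_2 = 0.

K has 5 vertices, 10 edges, 5 triangles.
rank ∂_0 = 0, rank ∂_1 = 4 ⇒ b_0 = 5 − 0 − 4 = 1; all invariant factors of ∂_1 are 1 so no torsion. So H_0 = Z.
rank ∂_1 = 4, rank ∂_2 = 5 ⇒ b_1 = 10 − 4 − 5 = 1; all invariant factors of ∂_2 are 1 so no torsion. So H_1 = Z.
rank ∂_2 = 5, rank ∂_3 = 0 ⇒ b_2 = 5 − 5 − 0 = 0. So H_2 = 0.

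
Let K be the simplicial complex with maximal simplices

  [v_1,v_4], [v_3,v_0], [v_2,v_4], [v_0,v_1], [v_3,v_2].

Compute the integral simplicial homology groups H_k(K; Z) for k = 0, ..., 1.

K has 5 vertices, 5 edges.
rank ∂_0 = 0, rank ∂_1 = 4 ⇒ b_0 = 5 − 0 − 4 = 1; all invariant factors of ∂_1 are 1 so no torsion. So H_0 ≅ Z.
rank ∂_1 = 4, rank ∂_2 = 0 ⇒ b_1 = 5 − 4 − 0 = 1. So H_1 ≅ Z.

H_0 = Z,  H_1 = Z.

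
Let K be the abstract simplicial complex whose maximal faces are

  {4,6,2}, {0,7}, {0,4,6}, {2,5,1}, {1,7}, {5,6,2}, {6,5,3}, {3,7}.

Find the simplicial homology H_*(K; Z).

Take the total order 0 < 1 < 2 < 3 < 4 < 5 < 6 < 7 on the vertex set. Then K (dimension 2) consists of the simplices:

  0-simplices (8): [0], [1], [2], [3], [4], [5], [6], [7]
  1-simplices (14): [0,4], [0,6], [0,7], [1,2], [1,5], [1,7], [2,4], [2,5], [2,6], [3,5], [3,6], [3,7], [4,6], [5,6]
  2-simplices (5): [0,4,6], [1,2,5], [2,4,6], [2,5,6], [3,5,6]

so the chain groups are C_0 ≅ Z^8, C_1 ≅ Z^14, C_2 ≅ Z^5.

∂_1: C_1 → C_0 is given by ∂[p,q] = [q] − [p].
As a 8×14 matrix over Z this has rank 7, with invariant factors (1,1,1,1,1,1,1).

Boundary ∂_2: C_2 → C_1 acts by ∂[p,q,r] = [q,r] − [p,r] + [p,q]. For instance
  ∂[0,4,6] = [4,6] − [0,6] + [0,4],
  ∂[3,5,6] = [5,6] − [3,6] + [3,5].
As a 14×5 matrix over Z this has rank 5, with invariant factors (1,1,1,1,1).

Computing H_k = (kernel of ∂_k) / (image of ∂_{k+1}):

  H_0: rank C_0 − rank ∂_1 = 8 − 7 = 1, and the invariant factors of ∂_1 are all 1, so H_0 ≅ Z.
  H_1: rank ker ∂_1 − rank ∂_2 = (14 − 7) − 5 = 2, and the invariant factors of ∂_2 are all 1, so H_1 ≅ Z^2.
  H_2: rank ker ∂_2 − rank ∂_3 = (5 − 5) − 0 = 0, and there is no ∂_3, so H_2 ≅ 0.

H_0 = Z,  H_1 = Z^2,  H_2 = 0.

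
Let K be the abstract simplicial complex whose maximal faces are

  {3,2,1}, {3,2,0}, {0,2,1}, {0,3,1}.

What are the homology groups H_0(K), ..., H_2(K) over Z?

H_0 = Z,  H_1 = 0,  H_2 = Z.

Order the vertices as 0 < 1 < 2 < 3. Listing each simplex with vertices in this order, K has dimension 2 with simplices:

  0-simplices (4): [0], [1], [2], [3]
  1-simplices (6): [0,1], [0,2], [0,3], [1,2], [1,3], [2,3]
  2-simplices (4): [0,1,2], [0,1,3], [0,2,3], [1,2,3]

giving chain groups C_0 ≅ Z^4, C_1 ≅ Z^6, C_2 ≅ Z^4.

Boundary ∂_1: C_1 → C_0 is given by ∂[p,q] = [q] − [p].
The 4×6 boundary matrix has rank 3 and Smith normal form diag(1,1,1).

∂_2: C_2 → C_1 sends each 2-simplex [p,q,r] to [q,r] − [p,r] + [p,q]. For instance
  ∂[0,1,3] = [1,3] − [0,3] + [0,1],
  ∂[1,2,3] = [2,3] − [1,3] + [1,2].
This gives a 6×4 integer matrix of rank 3; reducing to Smith normal form yields diagonal entries (1,1,1).

Computing H_k = (kernel of ∂_k) / (image of ∂_{k+1}):

  H_0: rank C_0 − rank ∂_1 = 4 − 3 = 1, and the invariant factors of ∂_1 are all 1, so H_0 = Z.
  H_1: rank ker ∂_1 − rank ∂_2 = (6 − 3) − 3 = 0, and the invariant factors of ∂_2 are all 1, so H_1 = 0.
  H_2: rank ker ∂_2 − rank ∂_3 = (4 − 3) − 0 = 1, and there is no ∂_3, so H_2 = Z.

As a check, the Euler characteristic is 4 − 6 + 4 = 2, which agrees with 1 − 0 + 1 = 2.
(K is a triangulation of the 2-sphere S^2.)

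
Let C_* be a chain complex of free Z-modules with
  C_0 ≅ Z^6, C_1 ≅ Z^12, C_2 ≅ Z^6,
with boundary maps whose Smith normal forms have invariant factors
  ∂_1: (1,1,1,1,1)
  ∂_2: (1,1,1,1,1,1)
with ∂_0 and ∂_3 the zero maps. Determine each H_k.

H_0 ≅ Z,  H_1 ≅ Z,  H_2 = 0.

H_0: b_0 = 6 − 0 − 5 = 1; torsion from ∂_1 factors > 1: none. So H_0 ≅ Z.
H_1: b_1 = 12 − 5 − 6 = 1; torsion from ∂_2 factors > 1: none. So H_1 ≅ Z.
H_2: b_2 = 6 − 6 − 0 = 0; torsion from ∂_3 factors > 1: none. So H_2 ≅ 0.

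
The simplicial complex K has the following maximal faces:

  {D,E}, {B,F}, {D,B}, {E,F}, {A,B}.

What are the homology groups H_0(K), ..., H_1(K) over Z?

We work with the vertex ordering A < B < D < E < F. The simplices of K, each written with vertices in increasing order, are:

  0-simplices (5): A, B, D, E, F
  1-simplices (5): AB, BD, BF, DE, EF

giving chain groups C_0 ≅ Z^5, C_1 ≅ Z^5.

The boundary map ∂_1: C_1 → C_0 sends each edge [p,q] (with p < q) to q − p.
The resulting 5×5 matrix has rank 4, and its Smith normal form has invariant factors (1,1,1,1).

From H_k ≅ ker(∂_k) / im(∂_{k+1}) we obtain:

  H_0: rank C_0 − rank ∂_1 = 5 − 4 = 1, and the invariant factors of ∂_1 are all 1, so H_0 = Z.
  H_1: rank ker ∂_1 − rank ∂_2 = (5 − 4) − 0 = 1, and there is no ∂_2, so H_1 = Z.

As a check, the Euler characteristic is 5 − 5 = 0, which agrees with 1 − 1 = 0.

H_0 = Z,  H_1 = Z.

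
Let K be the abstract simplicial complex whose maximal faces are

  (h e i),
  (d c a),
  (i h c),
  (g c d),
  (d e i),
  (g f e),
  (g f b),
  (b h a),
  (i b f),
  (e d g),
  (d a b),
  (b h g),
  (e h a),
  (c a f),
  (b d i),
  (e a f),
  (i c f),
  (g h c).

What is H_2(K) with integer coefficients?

H_2 = Z.

Order the vertices as a < b < c < d < e < f < g < h < i. Listing each simplex with vertices in this order, K has dimension 2 with simplices:

  0-simplices (9): a, b, c, d, e, f, g, h, i
  1-simplices (27): ab, ac, ad, ae, af, ah, bd, bf, bg, bh, bi, cd, cf, cg, ch, ci, de, dg, di, ef, eg, eh, ei, fg, fi, gh, hi
  2-simplices (18): abd, abh, acd, acf, aef, aeh, bdi, bfg, bfi, bgh, cdg, cfi, cgh, chi, deg, dei, efg, ehi

so the chain groups are C_0 ≅ Z^9, C_1 ≅ Z^27, C_2 ≅ Z^18.

The boundary map ∂_1: C_1 → C_0 maps an edge to its endpoints' difference, ∂[p,q] = q − p.
The 9×27 boundary matrix has rank 8 and Smith normal form diag(1,1,1,1,1,1,1,1).

Boundary ∂_2: C_2 → C_1 acts by ∂[p,q,r] = [q,r] − [p,r] + [p,q]. For instance
  ∂efg = fg − eg + ef,
  ∂chi = hi − ci + ch.
The 27×18 boundary matrix has rank 17 and Smith normal form diag(1,1,1,1,1,1,1,1,1,1,1,1,1,1,1,1,1).

Now H_k = ker ∂_k / im ∂_{k+1}, so:

  H_2: rank ker ∂_2 − rank ∂_3 = (18 − 17) − 0 = 1, and there is no ∂_3, so H_2 ≅ Z.

(K is a triangulation of the torus T^2.)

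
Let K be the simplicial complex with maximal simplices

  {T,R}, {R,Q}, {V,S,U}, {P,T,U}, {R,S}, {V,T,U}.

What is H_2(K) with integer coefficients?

Fix the vertex order P < Q < R < S < T < U < V and write every simplex with vertices in increasing order. Then dim K = 2 and the simplices of K are:

  0-simplices (7): P, Q, R, S, T, U, V
  1-simplices (10): PT, PU, QR, RS, RT, SU, SV, TU, TV, UV
  2-simplices (3): PTU, SUV, TUV

Hence C_0 ≅ Z^7, C_1 ≅ Z^10, C_2 ≅ Z^3.

The boundary map ∂_1: C_1 → C_0 maps an edge to its endpoints' difference, ∂[p,q] = q − p.
The resulting 7×10 matrix has rank 6, and its Smith normal form has invariant factors (1,1,1,1,1,1).

The boundary map ∂_2: C_2 → C_1 sends each 2-simplex [p,q,r] to [q,r] − [p,r] + [p,q]. For instance
  ∂PTU = TU − PU + PT,
  ∂TUV = UV − TV + TU.
The 10×3 boundary matrix has rank 3 and Smith normal form diag(1,1,1).

Now H_k = ker ∂_k / im ∂_{k+1}, so:

  H_2: rank ker ∂_2 − rank ∂_3 = (3 − 3) − 0 = 0, and there is no ∂_3, so H_2 = 0.

H_2 = 0.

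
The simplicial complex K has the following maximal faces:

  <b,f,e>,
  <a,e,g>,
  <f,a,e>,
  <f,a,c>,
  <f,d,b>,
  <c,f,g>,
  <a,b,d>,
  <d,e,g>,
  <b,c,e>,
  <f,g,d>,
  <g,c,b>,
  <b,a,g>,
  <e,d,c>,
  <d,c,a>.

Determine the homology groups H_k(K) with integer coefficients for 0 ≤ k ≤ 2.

H_0 ≅ Z,  H_1 ≅ Z^2,  H_2 ≅ Z.

We work with the vertex ordering a < b < c < d < e < f < g. The simplices of K, each written with vertices in increasing order, are:

  0-simplices (7): a, b, c, d, e, f, g
  1-simplices (21): ab, ac, ad, ae, af, ag, bc, bd, be, bf, bg, cd, ce, cf, cg, de, df, dg, ef, eg, fg
  2-simplices (14): abd, abg, acd, acf, aef, aeg, bce, bcg, bdf, bef, cde, cfg, deg, dfg

giving chain groups C_0 ≅ Z^7, C_1 ≅ Z^21, C_2 ≅ Z^14.

The boundary map ∂_1: C_1 → C_0 is given by ∂[p,q] = [q] − [p].
The resulting 7×21 matrix has rank 6, and its Smith normal form has invariant factors (1,1,1,1,1,1).

Boundary ∂_2: C_2 → C_1 sends each 2-simplex [p,q,r] to [q,r] − [p,r] + [p,q]. For instance
  ∂bcg = cg − bg + bc,
  ∂dfg = fg − dg + df.
This gives a 21×14 integer matrix of rank 13; reducing to Smith normal form yields diagonal entries (1,1,1,1,1,1,1,1,1,1,1,1,1).

Computing H_k = (kernel of ∂_k) / (image of ∂_{k+1}):

  H_0: rank C_0 − rank ∂_1 = 7 − 6 = 1, and the invariant factors of ∂_1 are all 1, so H_0 ≅ Z.
  H_1: rank ker ∂_1 − rank ∂_2 = (21 − 6) − 13 = 2, and the invariant factors of ∂_2 are all 1, so H_1 ≅ Z^2.
  H_2: rank ker ∂_2 − rank ∂_3 = (14 − 13) − 0 = 1, and there is no ∂_3, so H_2 ≅ Z.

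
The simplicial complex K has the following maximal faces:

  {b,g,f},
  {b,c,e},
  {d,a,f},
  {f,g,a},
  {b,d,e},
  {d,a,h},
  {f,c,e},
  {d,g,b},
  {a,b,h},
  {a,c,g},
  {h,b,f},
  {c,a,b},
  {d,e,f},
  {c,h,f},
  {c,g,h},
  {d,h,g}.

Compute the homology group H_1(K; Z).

We work with the vertex ordering a < b < c < d < e < f < g < h. The simplices of K, each written with vertices in increasing order, are:

  0-simplices (8): a, b, c, d, e, f, g, h
  1-simplices (24): ab, ac, ad, af, ag, ah, bc, bd, be, bf, bg, bh, ce, cf, cg, ch, de, df, dg, dh, ef, fg, fh, gh
  2-simplices (16): abc, abh, acg, adf, adh, afg, bce, bde, bdg, bfg, bfh, cef, cfh, cgh, def, dgh

giving chain groups C_0 ≅ Z^8, C_1 ≅ Z^24, C_2 ≅ Z^16.

∂_1: C_1 → C_0 is given by ∂[p,q] = [q] − [p]. For instance
  ∂bd = d − b.
The 8×24 boundary matrix has rank 7 and Smith normal form diag(1,1,1,1,1,1,1).

Boundary ∂_2: C_2 → C_1 sends each 2-simplex [p,q,r] to [q,r] − [p,r] + [p,q]. For instance
  ∂bfh = fh − bh + bf,
  ∂acg = cg − ag + ac.
The 24×16 boundary matrix has rank 15 and Smith normal form diag(1,1,1,1,1,1,1,1,1,1,1,1,1,1,1).

Computing H_k = (kernel of ∂_k) / (image of ∂_{k+1}):

  H_1: rank ker ∂_1 − rank ∂_2 = (24 − 7) − 15 = 2, and the invariant factors of ∂_2 are all 1, so H_1 = Z^2.

(K is a triangulation of the torus T^2.)

H_1 ≅ Z^2.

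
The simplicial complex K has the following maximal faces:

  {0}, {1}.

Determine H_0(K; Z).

H_0 = Z^2.

Order the vertices as 0 < 1. Listing each simplex with vertices in this order, K has dimension 0 with simplices:

  0-simplices (2): [0], [1]

Hence C_0 ≅ Z^2.

Computing H_k = (kernel of ∂_k) / (image of ∂_{k+1}):

  H_0: rank C_0 − rank ∂_1 = 2 − 0 = 2, and there is no ∂_1, so H_0 ≅ Z^2.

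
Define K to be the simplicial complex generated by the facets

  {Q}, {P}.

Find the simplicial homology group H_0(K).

H_0 = Z^2.

Take the total order P < Q on the vertex set. Then K (dimension 0) consists of the simplices:

  0-simplices (2): P, Q

giving chain groups C_0 ≅ Z^2.

Now H_k = ker ∂_k / im ∂_{k+1}, so:

  H_0: rank C_0 − rank ∂_1 = 2 − 0 = 2, and there is no ∂_1, so H_0 ≅ Z^2.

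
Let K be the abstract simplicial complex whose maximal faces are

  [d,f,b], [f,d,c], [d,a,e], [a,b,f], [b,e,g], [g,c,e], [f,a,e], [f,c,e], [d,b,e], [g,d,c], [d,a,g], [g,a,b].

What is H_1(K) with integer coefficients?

H_1 ≅ Z/2.

Fix the vertex order a < b < c < d < e < f < g and write every simplex with vertices in increasing order. Then dim K = 2 and the simplices of K are:

  0-simplices (7): a, b, c, d, e, f, g
  1-simplices (18): ab, ad, ae, af, ag, bd, be, bf, bg, cd, ce, cf, cg, de, df, dg, ef, eg
  2-simplices (12): abf, abg, ade, adg, aef, bde, bdf, beg, cdf, cdg, cef, ceg

Hence C_0 ≅ Z^7, C_1 ≅ Z^18, C_2 ≅ Z^12.

Boundary ∂_1: C_1 → C_0 is given by ∂[p,q] = [q] − [p].
This gives a 7×18 integer matrix of rank 6; reducing to Smith normal form yields diagonal entries (1,1,1,1,1,1).

∂_2: C_2 → C_1 acts by ∂[p,q,r] = [q,r] − [p,r] + [p,q]. For instance
  ∂adg = dg − ag + ad,
  ∂abf = bf − af + ab.
As a 18×12 matrix over Z this has rank 12, with invariant factors (1,1,1,1,1,1,1,1,1,1,1,2).

Reading off H_k = ker ∂_k / im ∂_{k+1}:

  H_1: rank ker ∂_1 − rank ∂_2 = (18 − 6) − 12 = 0, and ∂_2 has invariant factor 2 > 1, so H_1 ≅ Z/2.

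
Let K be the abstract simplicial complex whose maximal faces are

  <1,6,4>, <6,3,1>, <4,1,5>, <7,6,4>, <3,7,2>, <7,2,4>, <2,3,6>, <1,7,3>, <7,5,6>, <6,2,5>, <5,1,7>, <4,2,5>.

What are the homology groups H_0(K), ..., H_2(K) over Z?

H_0 ≅ Z,  H_1 ≅ Z/2,  H_2 = 0.

Fix the vertex order 1 < 2 < 3 < 4 < 5 < 6 < 7 and write every simplex with vertices in increasing order. Then dim K = 2 and the simplices of K are:

  0-simplices (7): [1], [2], [3], [4], [5], [6], [7]
  1-simplices (18): [1,3], [1,4], [1,5], [1,6], [1,7], [2,3], [2,4], [2,5], [2,6], [2,7], [3,6], [3,7], [4,5], [4,6], [4,7], [5,6], [5,7], [6,7]
  2-simplices (12): [1,3,6], [1,3,7], [1,4,5], [1,4,6], [1,5,7], [2,3,6], [2,3,7], [2,4,5], [2,4,7], [2,5,6], [4,6,7], [5,6,7]

so the chain groups are C_0 ≅ Z^7, C_1 ≅ Z^18, C_2 ≅ Z^12.

The boundary map ∂_1: C_1 → C_0 is given by ∂[p,q] = [q] − [p]. For instance
  ∂[4,7] = [7] − [4].
The 7×18 boundary matrix has rank 6 and Smith normal form diag(1,1,1,1,1,1).

∂_2: C_2 → C_1 acts by ∂[p,q,r] = [q,r] − [p,r] + [p,q]. For instance
  ∂[1,3,6] = [3,6] − [1,6] + [1,3],
  ∂[2,5,6] = [5,6] − [2,6] + [2,5].
The 18×12 boundary matrix has rank 12 and Smith normal form diag(1,1,1,1,1,1,1,1,1,1,1,2).

From H_k ≅ ker(∂_k) / im(∂_{k+1}) we obtain:

  H_0: rank C_0 − rank ∂_1 = 7 − 6 = 1, and the invariant factors of ∂_1 are all 1, so H_0 = Z.
  H_1: rank ker ∂_1 − rank ∂_2 = (18 − 6) − 12 = 0, and ∂_2 has invariant factor 2 > 1, so H_1 = Z/2.
  H_2: rank ker ∂_2 − rank ∂_3 = (12 − 12) − 0 = 0, and there is no ∂_3, so H_2 = 0.

(K is a triangulation of the real projective plane RP^2.)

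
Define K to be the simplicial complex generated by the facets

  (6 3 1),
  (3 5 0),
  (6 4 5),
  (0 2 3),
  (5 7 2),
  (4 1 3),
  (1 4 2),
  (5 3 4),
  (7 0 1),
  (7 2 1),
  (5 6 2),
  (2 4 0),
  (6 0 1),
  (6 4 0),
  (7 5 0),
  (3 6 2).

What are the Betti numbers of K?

b_0 = 1, b_1 = 2, b_2 = 1.

Fix the vertex order 0 < 1 < 2 < 3 < 4 < 5 < 6 < 7 and write every simplex with vertices in increasing order. Then dim K = 2 and the simplices of K are:

  0-simplices (8): [0], [1], [2], [3], [4], [5], [6], [7]
  1-simplices (24): (24 of them)
  2-simplices (16): [0,1,6], [0,1,7], [0,2,3], [0,2,4], [0,3,5], [0,4,6], [0,5,7], [1,2,4], [1,2,7], [1,3,4], [1,3,6], [2,3,6], [2,5,6], [2,5,7], [3,4,5], [4,5,6]

giving chain groups C_0 ≅ Z^8, C_1 ≅ Z^24, C_2 ≅ Z^16.

∂_1: C_1 → C_0 is given by ∂[p,q] = [q] − [p]. For instance
  ∂[0,4] = [4] − [0].
The resulting 8×24 matrix has rank 7, and its Smith normal form has invariant factors (1,1,1,1,1,1,1).

The boundary map ∂_2: C_2 → C_1 sends each 2-simplex [p,q,r] to [q,r] − [p,r] + [p,q]. For instance
  ∂[1,3,4] = [3,4] − [1,4] + [1,3],
  ∂[1,2,4] = [2,4] − [1,4] + [1,2].
As a 24×16 matrix over Z this has rank 15, with invariant factors (1,1,1,1,1,1,1,1,1,1,1,1,1,1,1).

Computing H_k = (kernel of ∂_k) / (image of ∂_{k+1}):

  H_0: rank C_0 − rank ∂_1 = 8 − 7 = 1, and the invariant factors of ∂_1 are all 1, so H_0 ≅ Z.
  H_1: rank ker ∂_1 − rank ∂_2 = (24 − 7) − 15 = 2, and the invariant factors of ∂_2 are all 1, so H_1 ≅ Z^2.
  H_2: rank ker ∂_2 − rank ∂_3 = (16 − 15) − 0 = 1, and there is no ∂_3, so H_2 ≅ Z.

(K is a triangulation of the torus T^2.)

Hence the Betti numbers are b_0 = 1, b_1 = 2, b_2 = 1.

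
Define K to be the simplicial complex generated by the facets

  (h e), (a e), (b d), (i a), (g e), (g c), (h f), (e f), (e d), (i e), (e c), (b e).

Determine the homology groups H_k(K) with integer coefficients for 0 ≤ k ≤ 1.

K has 9 vertices, 12 edges.
rank ∂_0 = 0, rank ∂_1 = 8 ⇒ b_0 = 9 − 0 − 8 = 1; all invariant factors of ∂_1 are 1 so no torsion. So H_0 = Z.
rank ∂_1 = 8, rank ∂_2 = 0 ⇒ b_1 = 12 − 8 − 0 = 4. So H_1 = Z^4.

H_0 = Z,  H_1 = Z^4.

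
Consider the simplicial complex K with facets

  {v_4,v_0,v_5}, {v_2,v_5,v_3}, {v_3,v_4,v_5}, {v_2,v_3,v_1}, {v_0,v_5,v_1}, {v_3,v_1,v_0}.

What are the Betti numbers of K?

Fix the vertex order v_0 < v_1 < v_2 < v_3 < v_4 < v_5 and write every simplex with vertices in increasing order. Then dim K = 2 and the simplices of K are:

  0-simplices (6): [v_0], [v_1], [v_2], [v_3], [v_4], [v_5]
  1-simplices (12): [v_0,v_1], [v_0,v_3], [v_0,v_4], [v_0,v_5], [v_1,v_2], [v_1,v_3], [v_1,v_5], [v_2,v_3], [v_2,v_5], [v_3,v_4], [v_3,v_5], [v_4,v_5]
  2-simplices (6): [v_0,v_1,v_3], [v_0,v_1,v_5], [v_0,v_4,v_5], [v_1,v_2,v_3], [v_2,v_3,v_5], [v_3,v_4,v_5]

Hence C_0 ≅ Z^6, C_1 ≅ Z^12, C_2 ≅ Z^6.

The boundary map ∂_1: C_1 → C_0 sends each edge [p,q] (with p < q) to q − p. For instance
  ∂[v_0,v_5] = [v_5] − [v_0].
This gives a 6×12 integer matrix of rank 5; reducing to Smith normal form yields diagonal entries (1,1,1,1,1).

∂_2: C_2 → C_1 acts by ∂[p,q,r] = [q,r] − [p,r] + [p,q]. For instance
  ∂[v_2,v_3,v_5] = [v_3,v_5] − [v_2,v_5] + [v_2,v_3],
  ∂[v_0,v_4,v_5] = [v_4,v_5] − [v_0,v_5] + [v_0,v_4].
The resulting 12×6 matrix has rank 6, and its Smith normal form has invariant factors (1,1,1,1,1,1).

Computing H_k = (kernel of ∂_k) / (image of ∂_{k+1}):

  H_0: rank C_0 − rank ∂_1 = 6 − 5 = 1, and the invariant factors of ∂_1 are all 1, so H_0 ≅ Z.
  H_1: rank ker ∂_1 − rank ∂_2 = (12 − 5) − 6 = 1, and the invariant factors of ∂_2 are all 1, so H_1 ≅ Z.
  H_2: rank ker ∂_2 − rank ∂_3 = (6 − 6) − 0 = 0, and there is no ∂_3, so H_2 ≅ 0.

(K is a triangulation of the cylinder S^1 x I.)

Hence the Betti numbers are b_0 = 1, b_1 = 1, b_2 = 0.

b_0 = 1, b_1 = 1, b_2 = 0.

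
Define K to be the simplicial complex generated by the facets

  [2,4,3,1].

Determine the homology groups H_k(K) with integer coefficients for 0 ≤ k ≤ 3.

We work with the vertex ordering 1 < 2 < 3 < 4. The simplices of K, each written with vertices in increasing order, are:

  0-simplices (4): [1], [2], [3], [4]
  1-simplices (6): [1,2], [1,3], [1,4], [2,3], [2,4], [3,4]
  2-simplices (4): [1,2,3], [1,2,4], [1,3,4], [2,3,4]
  3-simplices (1): [1,2,3,4]

so the chain groups are C_0 ≅ Z^4, C_1 ≅ Z^6, C_2 ≅ Z^4, C_3 ≅ Z^1.

Boundary ∂_1: C_1 → C_0 maps an edge to its endpoints' difference, ∂[p,q] = q − p.
As a 4×6 matrix over Z this has rank 3, with invariant factors (1,1,1).

The boundary map ∂_2: C_2 → C_1 sends each 2-simplex [p,q,r] to [q,r] − [p,r] + [p,q]. For instance
  ∂[1,2,4] = [2,4] − [1,4] + [1,2],
  ∂[2,3,4] = [3,4] − [2,4] + [2,3].
As a 6×4 matrix over Z this has rank 3, with invariant factors (1,1,1).

The boundary map ∂_3: C_3 → C_2 sends each 3-simplex σ to the alternating sum Σ_i (−1)^i (σ with its i-th vertex removed). For instance
  ∂[1,2,3,4] = [2,3,4] − [1,3,4] + [1,2,4] − [1,2,3].
This gives a 4×1 integer matrix of rank 1; reducing to Smith normal form yields diagonal entries (1).

Now H_k = ker ∂_k / im ∂_{k+1}, so:

  H_0: rank C_0 − rank ∂_1 = 4 − 3 = 1, and the invariant factors of ∂_1 are all 1, so H_0 = Z.
  H_1: rank ker ∂_1 − rank ∂_2 = (6 − 3) − 3 = 0, and the invariant factors of ∂_2 are all 1, so H_1 = 0.
  H_2: rank ker ∂_2 − rank ∂_3 = (4 − 3) − 1 = 0, and the invariant factors of ∂_3 are all 1, so H_2 = 0.
  H_3: rank ker ∂_3 − rank ∂_4 = (1 − 1) − 0 = 0, and there is no ∂_4, so H_3 = 0.

H_0 ≅ Z,  H_1 = 0,  H_2 = 0,  H_3 = 0.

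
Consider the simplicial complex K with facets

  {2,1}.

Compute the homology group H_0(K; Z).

Fix the vertex order 1 < 2 and write every simplex with vertices in increasing order. Then dim K = 1 and the simplices of K are:

  0-simplices (2): [1], [2]
  1-simplices (1): [1,2]

giving chain groups C_0 ≅ Z^2, C_1 ≅ Z^1.

∂_1: C_1 → C_0 maps an edge to its endpoints' difference, ∂[p,q] = q − p. For instance
  ∂[1,2] = [2] − [1].
The 2×1 boundary matrix has rank 1 and Smith normal form diag(1).

From H_k ≅ ker(∂_k) / im(∂_{k+1}) we obtain:

  H_0: rank C_0 − rank ∂_1 = 2 − 1 = 1, and the invariant factors of ∂_1 are all 1, so H_0 ≅ Z.

(K is a triangulation of the 1-simplex.)

H_0 = Z.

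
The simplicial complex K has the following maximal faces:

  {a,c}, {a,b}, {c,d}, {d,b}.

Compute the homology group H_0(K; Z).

K has 4 vertices, 4 edges.
rank ∂_0 = 0, rank ∂_1 = 3 ⇒ b_0 = 4 − 0 − 3 = 1; all invariant factors of ∂_1 are 1 so no torsion. So H_0 = Z.

H_0 = Z.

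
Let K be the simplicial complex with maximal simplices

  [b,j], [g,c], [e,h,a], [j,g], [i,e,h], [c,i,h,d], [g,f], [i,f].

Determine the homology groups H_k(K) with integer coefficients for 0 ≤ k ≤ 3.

H_0 = Z,  H_1 = Z,  H_2 = 0,  H_3 = 0.

Order the vertices as a < b < c < d < e < f < g < h < i < j. Listing each simplex with vertices in this order, K has dimension 3 with simplices:

  0-simplices (10): a, b, c, d, e, f, g, h, i, j
  1-simplices (15): ae, ah, bj, cd, cg, ch, ci, dh, di, eh, ei, fg, fi, gj, hi
  2-simplices (6): aeh, cdh, cdi, chi, dhi, ehi
  3-simplices (1): cdhi

so the chain groups are C_0 ≅ Z^10, C_1 ≅ Z^15, C_2 ≅ Z^6, C_3 ≅ Z^1.

Boundary ∂_1: C_1 → C_0 maps an edge to its endpoints' difference, ∂[p,q] = q − p. For instance
  ∂ah = h − a.
The 10×15 boundary matrix has rank 9 and Smith normal form diag(1,1,1,1,1,1,1,1,1).

∂_2: C_2 → C_1 maps a triangle to the signed sum of its edges. For instance
  ∂dhi = hi − di + dh,
  ∂cdi = di − ci + cd.
The resulting 15×6 matrix has rank 5, and its Smith normal form has invariant factors (1,1,1,1,1).

∂_3: C_3 → C_2 sends each 3-simplex σ to the alternating sum Σ_i (−1)^i (σ with its i-th vertex removed). For instance
  ∂cdhi = dhi − chi + cdi − cdh.
This gives a 6×1 integer matrix of rank 1; reducing to Smith normal form yields diagonal entries (1).

From H_k ≅ ker(∂_k) / im(∂_{k+1}) we obtain:

  H_0: rank C_0 − rank ∂_1 = 10 − 9 = 1, and the invariant factors of ∂_1 are all 1, so H_0 ≅ Z.
  H_1: rank ker ∂_1 − rank ∂_2 = (15 − 9) − 5 = 1, and the invariant factors of ∂_2 are all 1, so H_1 ≅ Z.
  H_2: rank ker ∂_2 − rank ∂_3 = (6 − 5) − 1 = 0, and the invariant factors of ∂_3 are all 1, so H_2 ≅ 0.
  H_3: rank ker ∂_3 − rank ∂_4 = (1 − 1) − 0 = 0, and there is no ∂_4, so H_3 ≅ 0.

As a check, the Euler characteristic is 10 − 15 + 6 − 1 = 0, which agrees with 1 − 1 + 0 − 0 = 0.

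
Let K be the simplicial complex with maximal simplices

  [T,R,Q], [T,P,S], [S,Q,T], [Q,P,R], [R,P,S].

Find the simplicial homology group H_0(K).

H_0 ≅ Z.

We work with the vertex ordering P < Q < R < S < T. The simplices of K, each written with vertices in increasing order, are:

  0-simplices (5): P, Q, R, S, T
  1-simplices (10): PQ, PR, PS, PT, QR, QS, QT, RS, RT, ST
  2-simplices (5): PQR, PRS, PST, QRT, QST

Hence C_0 ≅ Z^5, C_1 ≅ Z^10, C_2 ≅ Z^5.

∂_1: C_1 → C_0 maps an edge to its endpoints' difference, ∂[p,q] = q − p.
The resulting 5×10 matrix has rank 4, and its Smith normal form has invariant factors (1,1,1,1).

Boundary ∂_2: C_2 → C_1 sends each 2-simplex [p,q,r] to [q,r] − [p,r] + [p,q]. For instance
  ∂PRS = RS − PS + PR,
  ∂QRT = RT − QT + QR.
The 10×5 boundary matrix has rank 5 and Smith normal form diag(1,1,1,1,1).

Reading off H_k = ker ∂_k / im ∂_{k+1}:

  H_0: rank C_0 − rank ∂_1 = 5 − 4 = 1, and the invariant factors of ∂_1 are all 1, so H_0 ≅ Z.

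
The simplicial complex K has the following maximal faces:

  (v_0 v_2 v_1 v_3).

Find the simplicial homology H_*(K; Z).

Take the total order v_0 < v_1 < v_2 < v_3 on the vertex set. Then K (dimension 3) consists of the simplices:

  0-simplices (4): [v_0], [v_1], [v_2], [v_3]
  1-simplices (6): [v_0,v_1], [v_0,v_2], [v_0,v_3], [v_1,v_2], [v_1,v_3], [v_2,v_3]
  2-simplices (4): [v_0,v_1,v_2], [v_0,v_1,v_3], [v_0,v_2,v_3], [v_1,v_2,v_3]
  3-simplices (1): [v_0,v_1,v_2,v_3]

giving chain groups C_0 ≅ Z^4, C_1 ≅ Z^6, C_2 ≅ Z^4, C_3 ≅ Z^1.

∂_1: C_1 → C_0 sends each edge [p,q] (with p < q) to q − p. For instance
  ∂[v_0,v_2] = [v_2] − [v_0].
As a 4×6 matrix over Z this has rank 3, with invariant factors (1,1,1).

∂_2: C_2 → C_1 acts by ∂[p,q,r] = [q,r] − [p,r] + [p,q]. For instance
  ∂[v_0,v_2,v_3] = [v_2,v_3] − [v_0,v_3] + [v_0,v_2],
  ∂[v_0,v_1,v_2] = [v_1,v_2] − [v_0,v_2] + [v_0,v_1].
The resulting 6×4 matrix has rank 3, and its Smith normal form has invariant factors (1,1,1).

Boundary ∂_3: C_3 → C_2 sends each 3-simplex σ to the alternating sum Σ_i (−1)^i (σ with its i-th vertex removed). For instance
  ∂[v_0,v_1,v_2,v_3] = [v_1,v_2,v_3] − [v_0,v_2,v_3] + [v_0,v_1,v_3] − [v_0,v_1,v_2].
The 4×1 boundary matrix has rank 1 and Smith normal form diag(1).

Now H_k = ker ∂_k / im ∂_{k+1}, so:

  H_0: rank C_0 − rank ∂_1 = 4 − 3 = 1, and the invariant factors of ∂_1 are all 1, so H_0 ≅ Z.
  H_1: rank ker ∂_1 − rank ∂_2 = (6 − 3) − 3 = 0, and the invariant factors of ∂_2 are all 1, so H_1 ≅ 0.
  H_2: rank ker ∂_2 − rank ∂_3 = (4 − 3) − 1 = 0, and the invariant factors of ∂_3 are all 1, so H_2 ≅ 0.
  H_3: rank ker ∂_3 − rank ∂_4 = (1 − 1) − 0 = 0, and there is no ∂_4, so H_3 ≅ 0.

(K is a triangulation of the 3-simplex.)

H_0 ≅ Z,  H_1 = 0,  H_2 = 0,  H_3 = 0.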